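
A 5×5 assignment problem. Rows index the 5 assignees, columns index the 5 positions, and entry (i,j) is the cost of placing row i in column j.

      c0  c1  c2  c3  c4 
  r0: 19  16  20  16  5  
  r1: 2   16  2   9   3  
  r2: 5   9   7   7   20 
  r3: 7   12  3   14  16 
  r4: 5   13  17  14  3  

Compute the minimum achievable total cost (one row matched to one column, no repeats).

Minimum assignment cost: 30

optimal assignment: row0→col4 (cost 5), row1→col0 (cost 2), row2→col3 (cost 7), row3→col2 (cost 3), row4→col1 (cost 13)
total = 5 + 2 + 7 + 3 + 13 = 30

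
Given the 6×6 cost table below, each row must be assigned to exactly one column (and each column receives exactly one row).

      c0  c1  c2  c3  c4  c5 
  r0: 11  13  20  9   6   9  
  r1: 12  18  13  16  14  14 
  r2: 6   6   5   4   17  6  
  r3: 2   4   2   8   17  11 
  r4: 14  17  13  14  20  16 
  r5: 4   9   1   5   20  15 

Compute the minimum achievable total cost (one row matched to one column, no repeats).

Minimum assignment cost: 43

one of 4 optimal assignments: row0→col4 (cost 6), row1→col0 (cost 12), row2→col3 (cost 4), row3→col1 (cost 4), row4→col5 (cost 16), row5→col2 (cost 1)
total = 6 + 12 + 4 + 4 + 16 + 1 = 43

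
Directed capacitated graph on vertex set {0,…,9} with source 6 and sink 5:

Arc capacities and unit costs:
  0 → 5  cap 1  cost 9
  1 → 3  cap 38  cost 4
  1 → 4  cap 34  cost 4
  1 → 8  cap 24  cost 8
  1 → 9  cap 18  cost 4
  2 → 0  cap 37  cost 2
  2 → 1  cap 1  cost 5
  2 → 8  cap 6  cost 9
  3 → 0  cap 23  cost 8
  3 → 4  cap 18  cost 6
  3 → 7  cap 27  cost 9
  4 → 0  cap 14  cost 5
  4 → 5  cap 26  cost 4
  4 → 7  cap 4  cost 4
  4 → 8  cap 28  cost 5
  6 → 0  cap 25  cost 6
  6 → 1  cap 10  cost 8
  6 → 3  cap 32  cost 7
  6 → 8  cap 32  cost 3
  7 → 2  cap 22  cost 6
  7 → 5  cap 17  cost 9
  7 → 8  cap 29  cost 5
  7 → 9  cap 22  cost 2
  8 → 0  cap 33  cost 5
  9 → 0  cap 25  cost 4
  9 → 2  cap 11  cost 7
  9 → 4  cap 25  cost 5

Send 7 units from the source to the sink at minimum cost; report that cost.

Minimum cost for 7 units: 111

shortest-cost path #1: 6→0→5 push 1 @ unit cost 15 (adds 15)
shortest-cost path #2: 6→1→4→5 push 6 @ unit cost 16 (adds 96)
total cost = 111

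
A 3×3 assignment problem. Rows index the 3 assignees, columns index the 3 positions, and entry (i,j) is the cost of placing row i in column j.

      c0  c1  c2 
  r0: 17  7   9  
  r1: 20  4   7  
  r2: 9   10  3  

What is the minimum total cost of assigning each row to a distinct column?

optimal assignment: row0→col2 (cost 9), row1→col1 (cost 4), row2→col0 (cost 9)
total = 9 + 4 + 9 = 22

Minimum assignment cost: 22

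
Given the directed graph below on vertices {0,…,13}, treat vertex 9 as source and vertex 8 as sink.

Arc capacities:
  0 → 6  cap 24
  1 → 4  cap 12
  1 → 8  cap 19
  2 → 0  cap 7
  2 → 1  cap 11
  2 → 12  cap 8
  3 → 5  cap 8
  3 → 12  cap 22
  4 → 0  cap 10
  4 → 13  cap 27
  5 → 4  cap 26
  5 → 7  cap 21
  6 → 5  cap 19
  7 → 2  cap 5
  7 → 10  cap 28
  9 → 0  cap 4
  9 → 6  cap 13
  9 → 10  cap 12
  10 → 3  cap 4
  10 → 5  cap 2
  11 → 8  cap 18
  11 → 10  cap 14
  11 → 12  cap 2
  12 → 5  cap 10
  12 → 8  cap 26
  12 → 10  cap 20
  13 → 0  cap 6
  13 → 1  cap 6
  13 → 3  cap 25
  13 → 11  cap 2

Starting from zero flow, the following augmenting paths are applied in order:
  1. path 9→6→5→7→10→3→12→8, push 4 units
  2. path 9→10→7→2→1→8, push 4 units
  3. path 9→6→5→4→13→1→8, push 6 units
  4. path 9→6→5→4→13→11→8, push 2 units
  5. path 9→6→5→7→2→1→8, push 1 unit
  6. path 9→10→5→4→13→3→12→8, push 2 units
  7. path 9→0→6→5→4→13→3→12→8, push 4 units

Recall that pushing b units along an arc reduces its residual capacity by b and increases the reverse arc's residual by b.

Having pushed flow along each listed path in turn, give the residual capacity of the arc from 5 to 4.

Residual capacity of (5,4): 12

after path 1 (9→6→5→7→10→3→12→8, push 4): res(5,4)=26
after path 2 (9→10→7→2→1→8, push 4): res(5,4)=26
after path 3 (9→6→5→4→13→1→8, push 6): res(5,4)=20
after path 4 (9→6→5→4→13→11→8, push 2): res(5,4)=18
after path 5 (9→6→5→7→2→1→8, push 1): res(5,4)=18
after path 6 (9→10→5→4→13→3→12→8, push 2): res(5,4)=16
after path 7 (9→0→6→5→4→13→3→12→8, push 4): res(5,4)=12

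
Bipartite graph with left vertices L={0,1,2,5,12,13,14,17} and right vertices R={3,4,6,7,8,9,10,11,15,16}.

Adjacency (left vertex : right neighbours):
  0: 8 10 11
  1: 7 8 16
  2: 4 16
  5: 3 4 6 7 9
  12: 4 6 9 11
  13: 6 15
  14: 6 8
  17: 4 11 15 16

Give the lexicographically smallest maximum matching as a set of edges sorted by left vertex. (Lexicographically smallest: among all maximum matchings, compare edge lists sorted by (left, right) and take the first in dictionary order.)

Lex-smallest maximum matching: {(0,8), (1,7), (2,4), (5,3), (12,9), (13,15), (14,6), (17,11)}

|M| = 8 (so the lex-smallest maximum matching has 8 edges)
process left vertices in ascending order; for each, take the smallest-labelled available neighbour that still permits 8 edges overall, or leave it unmatched if none does
lex-smallest matching: {0-8, 1-7, 2-4, 5-3, 12-9, 13-15, 14-6, 17-11}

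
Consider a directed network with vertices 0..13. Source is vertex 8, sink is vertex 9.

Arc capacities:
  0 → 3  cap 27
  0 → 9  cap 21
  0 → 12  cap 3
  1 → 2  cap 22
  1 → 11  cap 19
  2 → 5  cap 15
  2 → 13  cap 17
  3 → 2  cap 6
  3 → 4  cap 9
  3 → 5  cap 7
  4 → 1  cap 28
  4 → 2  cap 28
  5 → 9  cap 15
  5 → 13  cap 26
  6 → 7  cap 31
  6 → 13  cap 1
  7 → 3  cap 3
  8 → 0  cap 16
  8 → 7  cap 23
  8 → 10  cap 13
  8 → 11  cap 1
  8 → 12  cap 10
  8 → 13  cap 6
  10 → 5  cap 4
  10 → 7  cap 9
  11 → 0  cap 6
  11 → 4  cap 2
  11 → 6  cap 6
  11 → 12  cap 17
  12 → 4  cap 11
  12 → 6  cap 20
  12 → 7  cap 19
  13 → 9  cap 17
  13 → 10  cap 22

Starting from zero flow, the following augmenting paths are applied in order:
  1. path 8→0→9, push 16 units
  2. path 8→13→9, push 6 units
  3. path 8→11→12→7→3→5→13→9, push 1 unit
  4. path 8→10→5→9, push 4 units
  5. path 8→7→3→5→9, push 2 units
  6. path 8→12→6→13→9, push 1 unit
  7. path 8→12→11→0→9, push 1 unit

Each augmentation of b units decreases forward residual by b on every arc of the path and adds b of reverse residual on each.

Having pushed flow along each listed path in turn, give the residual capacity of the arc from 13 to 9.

Residual capacity of (13,9): 9

after path 1 (8→0→9, push 16): res(13,9)=17
after path 2 (8→13→9, push 6): res(13,9)=11
after path 3 (8→11→12→7→3→5→13→9, push 1): res(13,9)=10
after path 4 (8→10→5→9, push 4): res(13,9)=10
after path 5 (8→7→3→5→9, push 2): res(13,9)=10
after path 6 (8→12→6→13→9, push 1): res(13,9)=9
after path 7 (8→12→11→0→9, push 1): res(13,9)=9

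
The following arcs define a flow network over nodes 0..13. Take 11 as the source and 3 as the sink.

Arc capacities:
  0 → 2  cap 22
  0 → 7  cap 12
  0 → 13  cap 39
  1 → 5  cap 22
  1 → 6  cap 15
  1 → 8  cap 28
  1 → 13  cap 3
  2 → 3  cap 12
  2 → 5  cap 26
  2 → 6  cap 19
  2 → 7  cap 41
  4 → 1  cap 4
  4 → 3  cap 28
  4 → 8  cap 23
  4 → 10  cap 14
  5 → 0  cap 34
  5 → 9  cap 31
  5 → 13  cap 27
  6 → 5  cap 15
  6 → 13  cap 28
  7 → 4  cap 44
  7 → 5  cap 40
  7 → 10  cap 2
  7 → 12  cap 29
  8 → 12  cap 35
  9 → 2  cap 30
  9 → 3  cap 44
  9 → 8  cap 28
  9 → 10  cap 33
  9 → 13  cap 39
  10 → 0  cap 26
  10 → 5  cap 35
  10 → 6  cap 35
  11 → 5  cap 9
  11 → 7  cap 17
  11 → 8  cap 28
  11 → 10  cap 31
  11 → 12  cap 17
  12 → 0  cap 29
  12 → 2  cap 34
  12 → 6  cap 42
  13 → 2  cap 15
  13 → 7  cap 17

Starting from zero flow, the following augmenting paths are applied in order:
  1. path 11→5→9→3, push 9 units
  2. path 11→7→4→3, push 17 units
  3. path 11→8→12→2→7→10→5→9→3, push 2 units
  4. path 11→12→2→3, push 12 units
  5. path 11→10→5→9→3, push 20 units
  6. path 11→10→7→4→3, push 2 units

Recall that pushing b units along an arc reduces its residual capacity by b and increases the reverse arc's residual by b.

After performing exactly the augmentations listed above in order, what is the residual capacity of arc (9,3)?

Residual capacity of (9,3): 13

after path 1 (11→5→9→3, push 9): res(9,3)=35
after path 2 (11→7→4→3, push 17): res(9,3)=35
after path 3 (11→8→12→2→7→10→5→9→3, push 2): res(9,3)=33
after path 4 (11→12→2→3, push 12): res(9,3)=33
after path 5 (11→10→5→9→3, push 20): res(9,3)=13
after path 6 (11→10→7→4→3, push 2): res(9,3)=13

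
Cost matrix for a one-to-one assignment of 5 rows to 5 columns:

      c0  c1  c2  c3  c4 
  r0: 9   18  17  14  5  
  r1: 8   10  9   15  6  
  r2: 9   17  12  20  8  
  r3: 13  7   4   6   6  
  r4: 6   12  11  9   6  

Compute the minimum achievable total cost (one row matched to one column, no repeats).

Minimum assignment cost: 37

optimal assignment: row0→col4 (cost 5), row1→col1 (cost 10), row2→col0 (cost 9), row3→col2 (cost 4), row4→col3 (cost 9)
total = 5 + 10 + 9 + 4 + 9 = 37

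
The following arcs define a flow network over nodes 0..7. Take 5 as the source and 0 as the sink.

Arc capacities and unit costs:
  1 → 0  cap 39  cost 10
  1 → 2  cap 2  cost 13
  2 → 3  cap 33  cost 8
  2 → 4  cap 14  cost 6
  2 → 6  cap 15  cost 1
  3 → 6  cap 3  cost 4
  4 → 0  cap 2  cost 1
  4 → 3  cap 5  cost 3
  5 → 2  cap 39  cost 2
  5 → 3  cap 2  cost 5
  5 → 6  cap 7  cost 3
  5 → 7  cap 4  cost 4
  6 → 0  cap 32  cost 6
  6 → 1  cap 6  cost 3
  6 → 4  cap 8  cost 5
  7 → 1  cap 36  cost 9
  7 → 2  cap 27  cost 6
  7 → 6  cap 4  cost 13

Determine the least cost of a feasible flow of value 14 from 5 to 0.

Minimum cost for 14 units: 126

shortest-cost path #1: 5→6→0 push 7 @ unit cost 9 (adds 63)
shortest-cost path #2: 5→2→4→0 push 2 @ unit cost 9 (adds 18)
shortest-cost path #3: 5→2→6→0 push 5 @ unit cost 9 (adds 45)
total cost = 126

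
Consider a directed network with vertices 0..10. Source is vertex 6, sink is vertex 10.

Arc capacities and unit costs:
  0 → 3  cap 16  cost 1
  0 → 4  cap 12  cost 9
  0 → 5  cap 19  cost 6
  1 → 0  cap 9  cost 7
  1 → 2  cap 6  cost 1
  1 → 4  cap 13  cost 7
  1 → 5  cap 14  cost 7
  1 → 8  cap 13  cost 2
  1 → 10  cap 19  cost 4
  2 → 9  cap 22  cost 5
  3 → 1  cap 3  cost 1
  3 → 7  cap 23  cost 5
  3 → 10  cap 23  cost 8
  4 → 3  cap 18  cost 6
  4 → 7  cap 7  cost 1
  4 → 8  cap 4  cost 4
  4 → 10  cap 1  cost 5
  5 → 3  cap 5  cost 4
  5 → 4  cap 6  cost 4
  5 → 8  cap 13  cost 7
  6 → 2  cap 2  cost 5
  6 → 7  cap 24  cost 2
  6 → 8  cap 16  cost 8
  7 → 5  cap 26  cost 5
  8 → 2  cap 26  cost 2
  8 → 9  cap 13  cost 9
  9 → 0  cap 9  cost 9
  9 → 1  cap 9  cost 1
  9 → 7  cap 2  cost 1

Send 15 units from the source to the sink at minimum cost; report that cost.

Minimum cost for 15 units: 272

shortest-cost path #1: 6→2→9→1→10 push 2 @ unit cost 15 (adds 30)
shortest-cost path #2: 6→7→5→4→10 push 1 @ unit cost 16 (adds 16)
shortest-cost path #3: 6→7→5→3→1→10 push 3 @ unit cost 16 (adds 48)
shortest-cost path #4: 6→7→5→3→10 push 2 @ unit cost 19 (adds 38)
shortest-cost path #5: 6→8→2→9→1→10 push 7 @ unit cost 20 (adds 140)
total cost = 272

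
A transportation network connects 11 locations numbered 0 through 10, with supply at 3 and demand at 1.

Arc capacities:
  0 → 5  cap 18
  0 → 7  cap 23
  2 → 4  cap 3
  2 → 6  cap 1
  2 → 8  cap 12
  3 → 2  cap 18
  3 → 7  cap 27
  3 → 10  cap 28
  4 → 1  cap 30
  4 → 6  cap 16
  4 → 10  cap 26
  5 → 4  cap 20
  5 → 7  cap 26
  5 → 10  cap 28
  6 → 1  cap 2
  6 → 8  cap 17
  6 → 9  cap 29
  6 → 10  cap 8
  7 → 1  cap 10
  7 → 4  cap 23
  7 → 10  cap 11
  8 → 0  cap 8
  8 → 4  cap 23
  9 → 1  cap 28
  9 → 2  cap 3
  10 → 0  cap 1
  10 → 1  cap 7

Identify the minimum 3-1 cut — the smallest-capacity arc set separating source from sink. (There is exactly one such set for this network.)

augment #1: 3→7→1 push 10
augment #2: 3→10→1 push 7
augment #3: 3→2→4→1 push 3
augment #4: 3→2→6→1 push 1
augment #5: 3→7→4→1 push 17
augment #6: 3→2→8→4→1 push 10
augment #7: 3→2→8→4→6→1 push 1
augment #8: 3→2→8→4→6→9→1 push 1
augment #9: 3→10→0→5→4→6→9→1 push 1
max flow = 51; residual-reachable set from 3 gives S-side
cut edges (S→T): {(2,4), (2,6), (2,8), (3,7), (10,0), (10,1)} total cap 51

Min-cut arcs: {(2,4), (2,6), (2,8), (3,7), (10,0), (10,1)} (total capacity 51)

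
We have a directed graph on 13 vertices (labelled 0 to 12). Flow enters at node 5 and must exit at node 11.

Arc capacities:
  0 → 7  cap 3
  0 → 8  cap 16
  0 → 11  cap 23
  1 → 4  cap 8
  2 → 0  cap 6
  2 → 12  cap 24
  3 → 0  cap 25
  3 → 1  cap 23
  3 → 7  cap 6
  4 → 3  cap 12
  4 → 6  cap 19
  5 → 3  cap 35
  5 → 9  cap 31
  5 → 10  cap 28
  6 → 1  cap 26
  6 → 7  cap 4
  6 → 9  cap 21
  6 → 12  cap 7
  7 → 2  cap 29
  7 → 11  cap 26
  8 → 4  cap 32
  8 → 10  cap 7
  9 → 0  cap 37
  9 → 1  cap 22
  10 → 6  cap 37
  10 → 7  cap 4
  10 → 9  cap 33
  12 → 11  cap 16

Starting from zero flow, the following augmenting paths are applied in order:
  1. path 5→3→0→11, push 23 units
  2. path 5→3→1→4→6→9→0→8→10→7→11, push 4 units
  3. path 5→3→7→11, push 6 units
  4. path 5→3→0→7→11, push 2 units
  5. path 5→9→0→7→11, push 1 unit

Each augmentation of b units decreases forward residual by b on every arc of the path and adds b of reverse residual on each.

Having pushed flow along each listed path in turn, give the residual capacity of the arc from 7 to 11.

Residual capacity of (7,11): 13

after path 1 (5→3→0→11, push 23): res(7,11)=26
after path 2 (5→3→1→4→6→9→0→8→10→7→11, push 4): res(7,11)=22
after path 3 (5→3→7→11, push 6): res(7,11)=16
after path 4 (5→3→0→7→11, push 2): res(7,11)=14
after path 5 (5→9→0→7→11, push 1): res(7,11)=13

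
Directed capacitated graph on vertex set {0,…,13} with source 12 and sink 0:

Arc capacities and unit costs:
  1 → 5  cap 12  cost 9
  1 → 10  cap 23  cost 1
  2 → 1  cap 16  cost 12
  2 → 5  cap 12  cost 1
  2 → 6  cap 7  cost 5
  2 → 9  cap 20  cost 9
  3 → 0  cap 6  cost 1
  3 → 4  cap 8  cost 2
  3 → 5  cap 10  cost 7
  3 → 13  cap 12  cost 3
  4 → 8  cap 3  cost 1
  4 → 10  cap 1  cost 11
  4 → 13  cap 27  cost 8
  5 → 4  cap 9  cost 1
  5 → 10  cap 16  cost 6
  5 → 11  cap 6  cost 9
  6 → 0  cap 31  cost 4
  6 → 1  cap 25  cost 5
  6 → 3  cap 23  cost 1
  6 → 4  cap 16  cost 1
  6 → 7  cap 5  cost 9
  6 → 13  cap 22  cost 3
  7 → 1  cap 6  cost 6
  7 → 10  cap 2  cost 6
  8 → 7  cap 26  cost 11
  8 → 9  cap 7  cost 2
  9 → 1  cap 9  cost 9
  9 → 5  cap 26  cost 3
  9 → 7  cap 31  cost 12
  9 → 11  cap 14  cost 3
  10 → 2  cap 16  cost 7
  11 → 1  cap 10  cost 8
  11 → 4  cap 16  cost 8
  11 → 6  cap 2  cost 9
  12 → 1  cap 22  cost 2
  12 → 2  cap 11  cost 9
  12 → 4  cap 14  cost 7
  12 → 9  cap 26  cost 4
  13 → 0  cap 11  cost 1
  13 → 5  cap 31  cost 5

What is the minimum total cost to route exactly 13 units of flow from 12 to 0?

shortest-cost path #1: 12→4→13→0 push 11 @ unit cost 16 (adds 176)
shortest-cost path #2: 12→2→6→3→0 push 2 @ unit cost 16 (adds 32)
total cost = 208

Minimum cost for 13 units: 208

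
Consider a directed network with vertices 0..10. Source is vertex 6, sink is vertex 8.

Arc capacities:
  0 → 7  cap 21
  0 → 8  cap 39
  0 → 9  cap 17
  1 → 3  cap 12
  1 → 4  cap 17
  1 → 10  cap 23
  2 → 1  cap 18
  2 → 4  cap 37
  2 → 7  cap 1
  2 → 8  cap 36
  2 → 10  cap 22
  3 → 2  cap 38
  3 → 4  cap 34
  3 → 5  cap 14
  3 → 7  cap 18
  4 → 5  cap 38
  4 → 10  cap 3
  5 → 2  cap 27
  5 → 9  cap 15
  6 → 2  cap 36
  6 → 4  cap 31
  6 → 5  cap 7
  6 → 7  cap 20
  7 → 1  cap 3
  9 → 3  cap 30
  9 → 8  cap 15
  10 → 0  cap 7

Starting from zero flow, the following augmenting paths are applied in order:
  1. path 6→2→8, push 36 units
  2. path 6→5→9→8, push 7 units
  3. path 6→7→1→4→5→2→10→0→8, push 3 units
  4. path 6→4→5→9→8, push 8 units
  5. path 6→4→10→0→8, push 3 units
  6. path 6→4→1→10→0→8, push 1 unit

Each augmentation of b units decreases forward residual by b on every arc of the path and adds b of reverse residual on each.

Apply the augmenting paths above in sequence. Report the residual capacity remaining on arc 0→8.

Residual capacity of (0,8): 32

after path 1 (6→2→8, push 36): res(0,8)=39
after path 2 (6→5→9→8, push 7): res(0,8)=39
after path 3 (6→7→1→4→5→2→10→0→8, push 3): res(0,8)=36
after path 4 (6→4→5→9→8, push 8): res(0,8)=36
after path 5 (6→4→10→0→8, push 3): res(0,8)=33
after path 6 (6→4→1→10→0→8, push 1): res(0,8)=32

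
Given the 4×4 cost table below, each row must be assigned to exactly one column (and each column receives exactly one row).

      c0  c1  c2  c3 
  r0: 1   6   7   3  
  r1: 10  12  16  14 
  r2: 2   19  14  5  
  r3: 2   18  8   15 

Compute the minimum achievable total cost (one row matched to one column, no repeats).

optimal assignment: row0→col3 (cost 3), row1→col1 (cost 12), row2→col0 (cost 2), row3→col2 (cost 8)
total = 3 + 12 + 2 + 8 = 25

Minimum assignment cost: 25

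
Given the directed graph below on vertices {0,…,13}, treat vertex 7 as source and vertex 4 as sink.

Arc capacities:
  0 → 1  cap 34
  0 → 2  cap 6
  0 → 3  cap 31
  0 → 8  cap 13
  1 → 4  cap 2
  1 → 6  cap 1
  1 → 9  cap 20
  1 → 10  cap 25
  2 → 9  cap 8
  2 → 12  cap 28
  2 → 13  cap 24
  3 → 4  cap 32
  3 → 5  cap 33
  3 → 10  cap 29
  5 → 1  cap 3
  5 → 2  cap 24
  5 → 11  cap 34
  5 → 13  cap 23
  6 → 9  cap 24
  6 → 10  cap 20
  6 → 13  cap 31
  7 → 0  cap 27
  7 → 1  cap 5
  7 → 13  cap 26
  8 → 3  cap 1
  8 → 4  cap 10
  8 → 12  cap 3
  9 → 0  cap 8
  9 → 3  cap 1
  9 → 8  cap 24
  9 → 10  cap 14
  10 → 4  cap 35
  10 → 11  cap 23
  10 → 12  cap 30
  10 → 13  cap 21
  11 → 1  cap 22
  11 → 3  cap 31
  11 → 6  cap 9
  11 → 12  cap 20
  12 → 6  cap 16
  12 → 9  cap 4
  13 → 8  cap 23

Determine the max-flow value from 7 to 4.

augment #1: 7→1→4 bottleneck 2, total now 2
augment #2: 7→0→3→4 bottleneck 27, total now 29
augment #3: 7→1→10→4 bottleneck 3, total now 32
augment #4: 7→13→8→4 bottleneck 10, total now 42
augment #5: 7→13→8→3→4 bottleneck 1, total now 43
augment #6: 7→13→8→12→6→10→4 bottleneck 3, total now 46

Maximum flow value: 46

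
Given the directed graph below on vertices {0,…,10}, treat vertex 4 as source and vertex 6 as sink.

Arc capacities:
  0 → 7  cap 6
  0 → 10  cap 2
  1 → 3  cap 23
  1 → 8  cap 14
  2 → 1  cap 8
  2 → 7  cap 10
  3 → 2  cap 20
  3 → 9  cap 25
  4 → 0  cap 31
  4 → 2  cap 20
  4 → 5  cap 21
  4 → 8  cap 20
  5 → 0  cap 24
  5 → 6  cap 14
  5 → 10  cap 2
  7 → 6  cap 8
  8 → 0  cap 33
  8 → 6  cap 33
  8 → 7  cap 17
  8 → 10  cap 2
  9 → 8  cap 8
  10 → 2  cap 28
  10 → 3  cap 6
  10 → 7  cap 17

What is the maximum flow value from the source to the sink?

augment #1: 4→5→6 bottleneck 14, total now 14
augment #2: 4→8→6 bottleneck 20, total now 34
augment #3: 4→0→7→6 bottleneck 6, total now 40
augment #4: 4→2→7→6 bottleneck 2, total now 42
augment #5: 4→2→1→8→6 bottleneck 8, total now 50
augment #6: 4→0→10→3→9→8→6 bottleneck 2, total now 52
augment #7: 4→5→10→3→9→8→6 bottleneck 2, total now 54

Maximum flow value: 54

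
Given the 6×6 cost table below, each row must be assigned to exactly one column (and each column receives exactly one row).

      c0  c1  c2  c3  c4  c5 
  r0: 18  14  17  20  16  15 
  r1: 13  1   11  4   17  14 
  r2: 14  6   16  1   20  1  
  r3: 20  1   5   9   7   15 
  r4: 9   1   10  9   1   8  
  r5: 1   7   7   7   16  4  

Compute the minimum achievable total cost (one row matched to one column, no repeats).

Minimum assignment cost: 24

optimal assignment: row0→col5 (cost 15), row1→col1 (cost 1), row2→col3 (cost 1), row3→col2 (cost 5), row4→col4 (cost 1), row5→col0 (cost 1)
total = 15 + 1 + 1 + 5 + 1 + 1 = 24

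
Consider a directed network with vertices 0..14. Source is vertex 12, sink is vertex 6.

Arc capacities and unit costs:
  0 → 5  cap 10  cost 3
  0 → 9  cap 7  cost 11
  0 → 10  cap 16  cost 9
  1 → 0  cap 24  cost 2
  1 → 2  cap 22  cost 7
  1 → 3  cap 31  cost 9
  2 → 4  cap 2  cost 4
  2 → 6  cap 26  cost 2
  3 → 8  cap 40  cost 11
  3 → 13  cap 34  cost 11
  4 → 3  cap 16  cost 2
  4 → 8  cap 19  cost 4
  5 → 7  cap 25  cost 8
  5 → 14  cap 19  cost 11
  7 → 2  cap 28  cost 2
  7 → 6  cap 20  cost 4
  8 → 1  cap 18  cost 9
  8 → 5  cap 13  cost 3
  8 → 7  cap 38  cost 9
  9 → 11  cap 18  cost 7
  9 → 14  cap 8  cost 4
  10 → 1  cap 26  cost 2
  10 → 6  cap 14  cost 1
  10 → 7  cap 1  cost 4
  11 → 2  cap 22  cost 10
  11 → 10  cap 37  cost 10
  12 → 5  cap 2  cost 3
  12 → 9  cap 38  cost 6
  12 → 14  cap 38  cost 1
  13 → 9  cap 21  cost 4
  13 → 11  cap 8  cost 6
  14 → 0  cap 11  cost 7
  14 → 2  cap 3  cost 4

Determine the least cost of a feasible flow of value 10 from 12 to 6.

shortest-cost path #1: 12→14→2→6 push 3 @ unit cost 7 (adds 21)
shortest-cost path #2: 12→5→7→6 push 2 @ unit cost 15 (adds 30)
shortest-cost path #3: 12→14→0→10→6 push 5 @ unit cost 18 (adds 90)
total cost = 141

Minimum cost for 10 units: 141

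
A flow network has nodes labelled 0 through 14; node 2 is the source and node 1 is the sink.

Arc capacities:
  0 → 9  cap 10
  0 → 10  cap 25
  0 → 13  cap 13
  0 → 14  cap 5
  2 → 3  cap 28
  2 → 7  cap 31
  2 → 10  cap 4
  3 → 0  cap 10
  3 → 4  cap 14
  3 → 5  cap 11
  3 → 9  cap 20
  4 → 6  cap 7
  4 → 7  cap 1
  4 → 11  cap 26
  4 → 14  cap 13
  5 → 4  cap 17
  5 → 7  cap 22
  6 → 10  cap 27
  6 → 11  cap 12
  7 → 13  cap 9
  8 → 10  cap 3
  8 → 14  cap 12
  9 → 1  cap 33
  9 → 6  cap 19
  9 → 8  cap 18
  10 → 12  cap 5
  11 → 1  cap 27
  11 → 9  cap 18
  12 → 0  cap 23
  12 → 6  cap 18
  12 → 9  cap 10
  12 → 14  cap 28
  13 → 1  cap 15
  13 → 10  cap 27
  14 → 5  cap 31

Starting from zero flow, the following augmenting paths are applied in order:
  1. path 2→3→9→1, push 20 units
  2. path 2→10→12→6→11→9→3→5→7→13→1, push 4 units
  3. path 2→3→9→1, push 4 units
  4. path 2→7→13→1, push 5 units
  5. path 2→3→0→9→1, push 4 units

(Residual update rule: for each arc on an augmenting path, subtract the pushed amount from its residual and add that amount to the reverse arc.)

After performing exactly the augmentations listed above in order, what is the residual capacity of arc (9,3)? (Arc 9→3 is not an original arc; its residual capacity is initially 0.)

Residual capacity of (9,3): 20

after path 1 (2→3→9→1, push 20): res(9,3)=20
after path 2 (2→10→12→6→11→9→3→5→7→13→1, push 4): res(9,3)=16
after path 3 (2→3→9→1, push 4): res(9,3)=20
after path 4 (2→7→13→1, push 5): res(9,3)=20
after path 5 (2→3→0→9→1, push 4): res(9,3)=20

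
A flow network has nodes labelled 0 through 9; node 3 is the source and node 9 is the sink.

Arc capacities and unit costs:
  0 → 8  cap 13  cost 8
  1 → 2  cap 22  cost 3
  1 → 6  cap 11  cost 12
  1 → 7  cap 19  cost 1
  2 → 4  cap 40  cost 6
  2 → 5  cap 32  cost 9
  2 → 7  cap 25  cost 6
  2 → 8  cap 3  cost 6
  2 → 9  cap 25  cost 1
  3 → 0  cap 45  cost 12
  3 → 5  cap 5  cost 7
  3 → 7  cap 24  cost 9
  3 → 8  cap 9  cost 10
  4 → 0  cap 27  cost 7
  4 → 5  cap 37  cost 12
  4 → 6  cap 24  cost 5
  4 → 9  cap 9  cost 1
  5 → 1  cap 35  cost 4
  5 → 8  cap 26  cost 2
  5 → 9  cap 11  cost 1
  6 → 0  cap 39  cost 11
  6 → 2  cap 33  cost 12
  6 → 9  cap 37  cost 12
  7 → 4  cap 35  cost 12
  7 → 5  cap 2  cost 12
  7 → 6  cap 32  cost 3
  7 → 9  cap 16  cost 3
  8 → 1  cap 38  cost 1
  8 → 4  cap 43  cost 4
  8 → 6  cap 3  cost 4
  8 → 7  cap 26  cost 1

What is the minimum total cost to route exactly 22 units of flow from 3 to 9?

shortest-cost path #1: 3→5→9 push 5 @ unit cost 8 (adds 40)
shortest-cost path #2: 3→7→9 push 16 @ unit cost 12 (adds 192)
shortest-cost path #3: 3→8→1→2→9 push 1 @ unit cost 15 (adds 15)
total cost = 247

Minimum cost for 22 units: 247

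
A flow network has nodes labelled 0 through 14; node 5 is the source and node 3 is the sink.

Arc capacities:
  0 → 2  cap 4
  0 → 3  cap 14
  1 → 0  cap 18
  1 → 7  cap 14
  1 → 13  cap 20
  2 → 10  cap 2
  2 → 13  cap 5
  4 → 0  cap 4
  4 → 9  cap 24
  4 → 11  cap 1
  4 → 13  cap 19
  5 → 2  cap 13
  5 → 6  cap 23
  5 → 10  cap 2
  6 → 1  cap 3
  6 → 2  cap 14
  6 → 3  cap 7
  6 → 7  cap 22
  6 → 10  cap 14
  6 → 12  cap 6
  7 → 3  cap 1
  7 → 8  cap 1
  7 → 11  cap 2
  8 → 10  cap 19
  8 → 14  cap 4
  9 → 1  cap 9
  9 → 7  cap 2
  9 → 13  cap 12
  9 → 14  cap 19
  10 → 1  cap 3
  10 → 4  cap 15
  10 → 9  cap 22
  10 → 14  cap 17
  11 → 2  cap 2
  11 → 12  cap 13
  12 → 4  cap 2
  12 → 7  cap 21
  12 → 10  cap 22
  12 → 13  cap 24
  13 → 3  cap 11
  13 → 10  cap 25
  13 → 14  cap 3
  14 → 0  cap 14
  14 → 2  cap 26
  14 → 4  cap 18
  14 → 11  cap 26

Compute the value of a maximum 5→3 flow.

Maximum flow value: 32

augment #1: 5→6→3 bottleneck 7, total now 7
augment #2: 5→2→13→3 bottleneck 5, total now 12
augment #3: 5→6→7→3 bottleneck 1, total now 13
augment #4: 5→6→1→0→3 bottleneck 3, total now 16
augment #5: 5→6→12→13→3 bottleneck 6, total now 22
augment #6: 5→10→1→0→3 bottleneck 2, total now 24
augment #7: 5→2→10→1→0→3 bottleneck 1, total now 25
augment #8: 5→2→10→4→0→3 bottleneck 1, total now 26
augment #9: 5→6→10→4→0→3 bottleneck 3, total now 29
augment #10: 5→6→10→14→0→3 bottleneck 3, total now 32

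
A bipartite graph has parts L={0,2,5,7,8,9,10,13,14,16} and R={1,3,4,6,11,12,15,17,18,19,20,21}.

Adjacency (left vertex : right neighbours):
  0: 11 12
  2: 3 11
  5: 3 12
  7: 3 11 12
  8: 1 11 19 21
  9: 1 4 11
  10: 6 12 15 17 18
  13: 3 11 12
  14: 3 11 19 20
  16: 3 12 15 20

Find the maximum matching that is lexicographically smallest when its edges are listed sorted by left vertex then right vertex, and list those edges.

|M| = 8 (so the lex-smallest maximum matching has 8 edges)
process left vertices in ascending order; for each, take the smallest-labelled available neighbour that still permits 8 edges overall, or leave it unmatched if none does
lex-smallest matching: {0-11, 2-3, 5-12, 8-1, 9-4, 10-6, 14-19, 16-15}

Lex-smallest maximum matching: {(0,11), (2,3), (5,12), (8,1), (9,4), (10,6), (14,19), (16,15)}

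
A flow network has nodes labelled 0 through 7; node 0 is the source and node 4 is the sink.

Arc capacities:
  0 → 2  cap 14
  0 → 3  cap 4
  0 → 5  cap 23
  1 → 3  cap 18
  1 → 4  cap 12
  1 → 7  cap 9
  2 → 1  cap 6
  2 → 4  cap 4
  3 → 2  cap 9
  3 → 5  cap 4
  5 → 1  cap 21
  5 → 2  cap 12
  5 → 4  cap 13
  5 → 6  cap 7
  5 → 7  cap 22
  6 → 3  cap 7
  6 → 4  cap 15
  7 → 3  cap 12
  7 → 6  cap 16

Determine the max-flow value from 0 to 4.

Maximum flow value: 37

augment #1: 0→2→4 bottleneck 4, total now 4
augment #2: 0→5→4 bottleneck 13, total now 17
augment #3: 0→2→1→4 bottleneck 6, total now 23
augment #4: 0→5→1→4 bottleneck 6, total now 29
augment #5: 0→5→6→4 bottleneck 4, total now 33
augment #6: 0→3→5→6→4 bottleneck 3, total now 36
augment #7: 0→3→5→7→6→4 bottleneck 1, total now 37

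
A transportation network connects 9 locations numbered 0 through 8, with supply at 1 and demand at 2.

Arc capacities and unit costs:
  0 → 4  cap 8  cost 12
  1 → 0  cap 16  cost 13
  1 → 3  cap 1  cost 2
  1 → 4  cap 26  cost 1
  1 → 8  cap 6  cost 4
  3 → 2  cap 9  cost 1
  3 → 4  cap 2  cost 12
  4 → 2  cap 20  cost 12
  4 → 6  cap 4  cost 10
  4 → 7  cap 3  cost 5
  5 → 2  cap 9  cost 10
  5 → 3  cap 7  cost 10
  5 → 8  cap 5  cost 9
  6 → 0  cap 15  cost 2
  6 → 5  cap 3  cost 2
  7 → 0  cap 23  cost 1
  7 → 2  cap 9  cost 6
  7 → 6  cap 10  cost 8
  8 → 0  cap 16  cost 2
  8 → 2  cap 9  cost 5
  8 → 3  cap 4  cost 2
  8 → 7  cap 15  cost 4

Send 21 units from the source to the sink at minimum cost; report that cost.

Minimum cost for 21 units: 228

shortest-cost path #1: 1→3→2 push 1 @ unit cost 3 (adds 3)
shortest-cost path #2: 1→8→3→2 push 4 @ unit cost 7 (adds 28)
shortest-cost path #3: 1→8→2 push 2 @ unit cost 9 (adds 18)
shortest-cost path #4: 1→4→7→2 push 3 @ unit cost 12 (adds 36)
shortest-cost path #5: 1→4→2 push 11 @ unit cost 13 (adds 143)
total cost = 228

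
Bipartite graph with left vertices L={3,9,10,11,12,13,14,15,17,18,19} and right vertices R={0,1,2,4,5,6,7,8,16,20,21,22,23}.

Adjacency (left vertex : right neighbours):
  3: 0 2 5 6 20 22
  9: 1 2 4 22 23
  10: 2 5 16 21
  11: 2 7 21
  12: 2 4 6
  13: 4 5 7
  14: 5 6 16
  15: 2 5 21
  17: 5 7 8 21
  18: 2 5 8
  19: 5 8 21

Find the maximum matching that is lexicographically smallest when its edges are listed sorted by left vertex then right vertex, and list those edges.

|M| = 10 (so the lex-smallest maximum matching has 10 edges)
process left vertices in ascending order; for each, take the smallest-labelled available neighbour that still permits 10 edges overall, or leave it unmatched if none does
lex-smallest matching: {3-0, 9-1, 10-2, 11-7, 12-6, 13-4, 14-16, 15-5, 17-8, 19-21}

Lex-smallest maximum matching: {(3,0), (9,1), (10,2), (11,7), (12,6), (13,4), (14,16), (15,5), (17,8), (19,21)}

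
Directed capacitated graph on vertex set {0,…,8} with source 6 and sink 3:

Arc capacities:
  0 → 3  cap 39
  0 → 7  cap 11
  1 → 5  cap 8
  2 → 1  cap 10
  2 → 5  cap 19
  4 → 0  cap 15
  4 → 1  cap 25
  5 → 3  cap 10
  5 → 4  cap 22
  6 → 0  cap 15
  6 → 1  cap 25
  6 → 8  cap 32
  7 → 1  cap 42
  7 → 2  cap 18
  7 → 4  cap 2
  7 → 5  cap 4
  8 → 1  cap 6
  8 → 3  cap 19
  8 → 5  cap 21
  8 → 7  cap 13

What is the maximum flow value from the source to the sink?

augment #1: 6→0→3 bottleneck 15, total now 15
augment #2: 6→8→3 bottleneck 19, total now 34
augment #3: 6→1→5→3 bottleneck 8, total now 42
augment #4: 6→8→5→3 bottleneck 2, total now 44
augment #5: 6→8→5→4→0→3 bottleneck 11, total now 55

Maximum flow value: 55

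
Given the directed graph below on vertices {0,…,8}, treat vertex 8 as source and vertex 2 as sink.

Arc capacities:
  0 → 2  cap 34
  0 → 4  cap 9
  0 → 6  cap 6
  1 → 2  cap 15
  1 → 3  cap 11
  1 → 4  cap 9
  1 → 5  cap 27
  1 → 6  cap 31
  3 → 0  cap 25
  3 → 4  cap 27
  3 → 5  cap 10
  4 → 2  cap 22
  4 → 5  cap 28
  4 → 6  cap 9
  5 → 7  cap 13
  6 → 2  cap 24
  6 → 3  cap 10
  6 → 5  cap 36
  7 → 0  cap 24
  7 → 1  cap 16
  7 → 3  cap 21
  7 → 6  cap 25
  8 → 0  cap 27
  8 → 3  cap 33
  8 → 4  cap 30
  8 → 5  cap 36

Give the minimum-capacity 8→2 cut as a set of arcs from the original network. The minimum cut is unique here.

Min-cut arcs: {(0,2), (0,6), (4,2), (4,6), (5,7)} (total capacity 84)

augment #1: 8→0→2 push 27
augment #2: 8→4→2 push 22
augment #3: 8→3→0→2 push 7
augment #4: 8→4→6→2 push 8
augment #5: 8→3→0→6→2 push 6
augment #6: 8→3→4→6→2 push 1
augment #7: 8→5→7→1→2 push 13
max flow = 84; residual-reachable set from 8 gives S-side
cut edges (S→T): {(0,2), (0,6), (4,2), (4,6), (5,7)} total cap 84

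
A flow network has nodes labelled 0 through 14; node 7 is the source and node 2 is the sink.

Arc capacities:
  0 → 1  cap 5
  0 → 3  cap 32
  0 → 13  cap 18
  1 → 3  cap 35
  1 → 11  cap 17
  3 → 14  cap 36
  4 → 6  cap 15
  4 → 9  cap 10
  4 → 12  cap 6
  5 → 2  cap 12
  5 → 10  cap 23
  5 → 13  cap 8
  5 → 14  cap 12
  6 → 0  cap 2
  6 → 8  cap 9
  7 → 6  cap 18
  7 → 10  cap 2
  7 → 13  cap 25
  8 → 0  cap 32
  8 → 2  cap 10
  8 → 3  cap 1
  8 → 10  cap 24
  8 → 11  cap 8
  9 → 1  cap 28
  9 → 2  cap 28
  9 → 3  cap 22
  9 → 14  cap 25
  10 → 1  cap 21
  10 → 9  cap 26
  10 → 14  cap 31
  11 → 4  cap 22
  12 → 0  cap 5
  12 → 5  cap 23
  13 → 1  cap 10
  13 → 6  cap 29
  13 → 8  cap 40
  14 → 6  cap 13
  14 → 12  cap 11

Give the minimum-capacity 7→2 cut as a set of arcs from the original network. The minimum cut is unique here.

augment #1: 7→6→8→2 push 9
augment #2: 7→10→9→2 push 2
augment #3: 7→13→8→2 push 1
augment #4: 7→13→8→10→9→2 push 24
augment #5: 7→6→0→1→11→4→9→2 push 2
max flow = 38; residual-reachable set from 7 gives S-side
cut edges (S→T): {(6,0), (6,8), (7,10), (7,13)} total cap 38

Min-cut arcs: {(6,0), (6,8), (7,10), (7,13)} (total capacity 38)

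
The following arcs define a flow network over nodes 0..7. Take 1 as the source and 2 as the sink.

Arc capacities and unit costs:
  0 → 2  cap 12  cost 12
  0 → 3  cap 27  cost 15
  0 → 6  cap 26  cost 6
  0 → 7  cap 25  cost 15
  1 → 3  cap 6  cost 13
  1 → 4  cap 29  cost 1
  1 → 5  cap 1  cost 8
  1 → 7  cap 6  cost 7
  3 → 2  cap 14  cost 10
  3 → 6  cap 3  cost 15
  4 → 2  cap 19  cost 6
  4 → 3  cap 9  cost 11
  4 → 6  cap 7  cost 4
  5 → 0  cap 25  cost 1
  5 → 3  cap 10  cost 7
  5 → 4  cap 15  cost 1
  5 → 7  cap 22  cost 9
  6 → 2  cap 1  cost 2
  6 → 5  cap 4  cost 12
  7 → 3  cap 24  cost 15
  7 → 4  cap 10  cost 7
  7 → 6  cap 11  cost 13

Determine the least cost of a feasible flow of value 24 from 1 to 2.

shortest-cost path #1: 1→4→2 push 19 @ unit cost 7 (adds 133)
shortest-cost path #2: 1→4→6→2 push 1 @ unit cost 7 (adds 7)
shortest-cost path #3: 1→5→0→2 push 1 @ unit cost 21 (adds 21)
shortest-cost path #4: 1→4→3→2 push 3 @ unit cost 22 (adds 66)
total cost = 227

Minimum cost for 24 units: 227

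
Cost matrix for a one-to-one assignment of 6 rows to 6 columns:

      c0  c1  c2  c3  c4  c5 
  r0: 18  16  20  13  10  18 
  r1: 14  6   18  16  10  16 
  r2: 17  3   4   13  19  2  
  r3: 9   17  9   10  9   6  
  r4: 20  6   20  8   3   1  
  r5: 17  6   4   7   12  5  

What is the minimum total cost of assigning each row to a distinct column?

one of 2 optimal assignments: row0→col3 (cost 13), row1→col1 (cost 6), row2→col5 (cost 2), row3→col0 (cost 9), row4→col4 (cost 3), row5→col2 (cost 4)
total = 13 + 6 + 2 + 9 + 3 + 4 = 37

Minimum assignment cost: 37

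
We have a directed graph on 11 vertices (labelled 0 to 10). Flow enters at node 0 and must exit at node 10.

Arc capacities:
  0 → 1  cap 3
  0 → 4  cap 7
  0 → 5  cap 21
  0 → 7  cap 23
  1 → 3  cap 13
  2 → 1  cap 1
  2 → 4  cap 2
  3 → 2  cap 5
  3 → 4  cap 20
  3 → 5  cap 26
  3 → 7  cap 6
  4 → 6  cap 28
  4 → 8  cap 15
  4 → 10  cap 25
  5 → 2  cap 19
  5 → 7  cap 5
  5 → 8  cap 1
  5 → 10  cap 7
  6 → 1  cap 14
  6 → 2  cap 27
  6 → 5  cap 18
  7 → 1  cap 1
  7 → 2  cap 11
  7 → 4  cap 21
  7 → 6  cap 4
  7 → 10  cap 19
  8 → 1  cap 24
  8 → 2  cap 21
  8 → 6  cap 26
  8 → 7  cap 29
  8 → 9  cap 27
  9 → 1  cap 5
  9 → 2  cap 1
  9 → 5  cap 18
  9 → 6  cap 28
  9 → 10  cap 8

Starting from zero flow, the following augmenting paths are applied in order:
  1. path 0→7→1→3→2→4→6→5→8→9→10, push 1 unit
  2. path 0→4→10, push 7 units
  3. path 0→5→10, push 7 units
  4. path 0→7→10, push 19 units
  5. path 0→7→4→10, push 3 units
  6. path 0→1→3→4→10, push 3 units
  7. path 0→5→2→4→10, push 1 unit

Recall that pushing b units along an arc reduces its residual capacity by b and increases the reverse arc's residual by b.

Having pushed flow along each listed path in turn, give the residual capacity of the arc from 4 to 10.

Residual capacity of (4,10): 11

after path 1 (0→7→1→3→2→4→6→5→8→9→10, push 1): res(4,10)=25
after path 2 (0→4→10, push 7): res(4,10)=18
after path 3 (0→5→10, push 7): res(4,10)=18
after path 4 (0→7→10, push 19): res(4,10)=18
after path 5 (0→7→4→10, push 3): res(4,10)=15
after path 6 (0→1→3→4→10, push 3): res(4,10)=12
after path 7 (0→5→2→4→10, push 1): res(4,10)=11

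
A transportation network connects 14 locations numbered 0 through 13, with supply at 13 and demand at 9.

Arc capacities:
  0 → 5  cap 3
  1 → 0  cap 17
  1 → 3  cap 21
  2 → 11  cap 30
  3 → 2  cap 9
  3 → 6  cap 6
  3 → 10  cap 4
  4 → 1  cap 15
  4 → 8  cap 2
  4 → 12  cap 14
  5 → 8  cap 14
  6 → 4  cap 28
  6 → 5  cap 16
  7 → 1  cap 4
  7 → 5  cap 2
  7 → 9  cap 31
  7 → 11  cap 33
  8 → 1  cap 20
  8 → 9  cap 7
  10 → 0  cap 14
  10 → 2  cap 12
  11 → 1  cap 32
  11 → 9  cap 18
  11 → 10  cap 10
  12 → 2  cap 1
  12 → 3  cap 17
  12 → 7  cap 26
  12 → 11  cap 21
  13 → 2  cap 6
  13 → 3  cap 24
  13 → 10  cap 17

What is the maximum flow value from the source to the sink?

augment #1: 13→2→11→9 bottleneck 6, total now 6
augment #2: 13→3→2→11→9 bottleneck 9, total now 15
augment #3: 13→10→2→11→9 bottleneck 3, total now 18
augment #4: 13→3→6→4→8→9 bottleneck 2, total now 20
augment #5: 13→3→6→5→8→9 bottleneck 4, total now 24
augment #6: 13→10→0→5→8→9 bottleneck 1, total now 25
augment #7: 13→10→0→5→6→4→12→7→9 bottleneck 2, total now 27

Maximum flow value: 27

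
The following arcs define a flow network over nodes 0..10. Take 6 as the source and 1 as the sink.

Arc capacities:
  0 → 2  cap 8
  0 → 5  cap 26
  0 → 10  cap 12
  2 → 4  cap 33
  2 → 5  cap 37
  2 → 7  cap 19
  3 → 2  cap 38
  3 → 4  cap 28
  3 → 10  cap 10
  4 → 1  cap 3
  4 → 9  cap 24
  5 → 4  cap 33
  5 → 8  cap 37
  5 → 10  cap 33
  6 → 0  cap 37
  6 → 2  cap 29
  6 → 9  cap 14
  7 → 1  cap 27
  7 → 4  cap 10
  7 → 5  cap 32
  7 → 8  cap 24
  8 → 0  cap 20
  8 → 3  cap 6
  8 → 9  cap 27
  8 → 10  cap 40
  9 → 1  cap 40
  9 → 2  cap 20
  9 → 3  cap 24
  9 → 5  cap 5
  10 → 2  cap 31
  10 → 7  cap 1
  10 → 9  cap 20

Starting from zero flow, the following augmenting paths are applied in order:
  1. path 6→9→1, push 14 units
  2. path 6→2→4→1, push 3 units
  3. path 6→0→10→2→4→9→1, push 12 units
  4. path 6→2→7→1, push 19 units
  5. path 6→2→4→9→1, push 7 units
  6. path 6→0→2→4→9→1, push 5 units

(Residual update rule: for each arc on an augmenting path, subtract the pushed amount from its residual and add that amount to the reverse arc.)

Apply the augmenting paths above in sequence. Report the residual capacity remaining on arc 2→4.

Residual capacity of (2,4): 6

after path 1 (6→9→1, push 14): res(2,4)=33
after path 2 (6→2→4→1, push 3): res(2,4)=30
after path 3 (6→0→10→2→4→9→1, push 12): res(2,4)=18
after path 4 (6→2→7→1, push 19): res(2,4)=18
after path 5 (6→2→4→9→1, push 7): res(2,4)=11
after path 6 (6→0→2→4→9→1, push 5): res(2,4)=6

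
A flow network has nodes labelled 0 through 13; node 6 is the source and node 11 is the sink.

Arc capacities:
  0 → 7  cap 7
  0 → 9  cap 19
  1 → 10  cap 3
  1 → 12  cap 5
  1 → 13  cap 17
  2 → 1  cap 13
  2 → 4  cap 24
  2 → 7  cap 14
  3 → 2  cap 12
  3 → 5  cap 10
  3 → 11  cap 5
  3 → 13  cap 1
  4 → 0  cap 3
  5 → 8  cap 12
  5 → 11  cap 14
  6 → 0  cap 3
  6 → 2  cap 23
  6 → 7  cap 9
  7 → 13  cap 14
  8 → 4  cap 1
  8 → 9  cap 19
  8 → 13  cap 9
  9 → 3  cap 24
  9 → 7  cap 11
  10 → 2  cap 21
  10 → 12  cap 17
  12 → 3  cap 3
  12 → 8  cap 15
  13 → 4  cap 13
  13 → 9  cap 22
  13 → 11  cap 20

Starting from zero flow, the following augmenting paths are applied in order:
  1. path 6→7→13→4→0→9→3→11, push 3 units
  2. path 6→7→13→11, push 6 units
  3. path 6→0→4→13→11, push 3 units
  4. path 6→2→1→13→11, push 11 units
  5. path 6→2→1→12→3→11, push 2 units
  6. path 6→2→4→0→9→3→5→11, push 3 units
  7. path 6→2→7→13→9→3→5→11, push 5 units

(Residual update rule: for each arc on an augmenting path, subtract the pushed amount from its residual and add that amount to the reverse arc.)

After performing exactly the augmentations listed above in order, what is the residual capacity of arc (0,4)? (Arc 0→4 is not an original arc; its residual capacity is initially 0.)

after path 1 (6→7→13→4→0→9→3→11, push 3): res(0,4)=3
after path 2 (6→7→13→11, push 6): res(0,4)=3
after path 3 (6→0→4→13→11, push 3): res(0,4)=0
after path 4 (6→2→1→13→11, push 11): res(0,4)=0
after path 5 (6→2→1→12→3→11, push 2): res(0,4)=0
after path 6 (6→2→4→0→9→3→5→11, push 3): res(0,4)=3
after path 7 (6→2→7→13→9→3→5→11, push 5): res(0,4)=3

Residual capacity of (0,4): 3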